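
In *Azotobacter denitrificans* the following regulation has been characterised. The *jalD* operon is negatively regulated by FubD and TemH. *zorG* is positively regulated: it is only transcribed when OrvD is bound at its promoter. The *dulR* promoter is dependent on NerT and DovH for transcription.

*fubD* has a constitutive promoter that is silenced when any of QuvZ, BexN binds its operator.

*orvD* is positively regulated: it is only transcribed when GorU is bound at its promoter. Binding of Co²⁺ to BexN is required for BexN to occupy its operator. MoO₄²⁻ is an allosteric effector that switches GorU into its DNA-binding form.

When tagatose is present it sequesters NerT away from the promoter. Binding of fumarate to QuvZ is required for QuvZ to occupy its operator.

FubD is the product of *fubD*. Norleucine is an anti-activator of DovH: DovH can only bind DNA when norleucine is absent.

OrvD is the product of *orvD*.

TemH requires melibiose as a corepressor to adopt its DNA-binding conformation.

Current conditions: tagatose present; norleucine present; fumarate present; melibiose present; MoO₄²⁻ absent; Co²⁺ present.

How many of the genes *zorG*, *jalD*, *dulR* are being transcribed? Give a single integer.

0

MoO₄²⁻ is absent, so GorU is inactive.
Required activator GorU is absent, so *orvD* is not transcribed.
So OrvD is not produced.
Required activator OrvD is absent, so *zorG* is not transcribed.
→ *zorG* is OFF.
Fumarate is present, so QuvZ is active.
Co²⁺ is present, so BexN is active.
With repressor QuvZ bound, *fubD* is not transcribed.
So FubD is not produced.
Melibiose is present, so TemH is active.
With repressor TemH bound, *jalD* is not transcribed.
→ *jalD* is OFF.
Tagatose is present, so NerT is inactive.
Norleucine is present, so DovH is inactive.
Required activator NerT is absent, so *dulR* is not transcribed.
→ *dulR* is OFF.
0 of the 3 genes are transcribed.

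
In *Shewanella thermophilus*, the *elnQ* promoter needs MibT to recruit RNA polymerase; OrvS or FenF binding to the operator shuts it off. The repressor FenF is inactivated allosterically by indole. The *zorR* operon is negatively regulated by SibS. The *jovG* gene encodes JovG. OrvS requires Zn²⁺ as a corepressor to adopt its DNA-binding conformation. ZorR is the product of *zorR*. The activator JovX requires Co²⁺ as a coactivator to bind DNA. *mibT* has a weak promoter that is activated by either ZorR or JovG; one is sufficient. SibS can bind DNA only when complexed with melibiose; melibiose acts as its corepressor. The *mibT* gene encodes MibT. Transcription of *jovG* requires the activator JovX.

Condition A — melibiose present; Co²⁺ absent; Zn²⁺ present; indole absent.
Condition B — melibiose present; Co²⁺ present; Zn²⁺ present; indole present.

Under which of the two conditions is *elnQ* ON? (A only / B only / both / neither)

neither

Condition A:
Melibiose is present, so SibS is active.
With repressor SibS bound, *zorR* is not transcribed.
So ZorR is not produced.
Co²⁺ is absent, so JovX is inactive.
Required activator JovX is absent, so *jovG* is not transcribed.
So JovG is not produced.
No activator is available at the *mibT* promoter, so *mibT* is not transcribed.
So MibT is not produced.
Zn²⁺ is present, so OrvS is active.
Indole is absent, so FenF is active.
With repressor OrvS bound, *elnQ* is not transcribed.
→ *elnQ* is OFF in A.
Condition B:
Melibiose is present, so SibS is active.
With repressor SibS bound, *zorR* is not transcribed.
So ZorR is not produced.
Co²⁺ is present, so JovX is active.
No repressor is bound and JovX is active, so *jovG* is transcribed.
So JovG is produced and active.
Activator JovG is present, so *mibT* is transcribed.
So MibT is produced and active.
Zn²⁺ is present, so OrvS is active.
Indole is present, so FenF is inactive.
With repressor OrvS bound, *elnQ* is not transcribed.
→ *elnQ* is OFF in B.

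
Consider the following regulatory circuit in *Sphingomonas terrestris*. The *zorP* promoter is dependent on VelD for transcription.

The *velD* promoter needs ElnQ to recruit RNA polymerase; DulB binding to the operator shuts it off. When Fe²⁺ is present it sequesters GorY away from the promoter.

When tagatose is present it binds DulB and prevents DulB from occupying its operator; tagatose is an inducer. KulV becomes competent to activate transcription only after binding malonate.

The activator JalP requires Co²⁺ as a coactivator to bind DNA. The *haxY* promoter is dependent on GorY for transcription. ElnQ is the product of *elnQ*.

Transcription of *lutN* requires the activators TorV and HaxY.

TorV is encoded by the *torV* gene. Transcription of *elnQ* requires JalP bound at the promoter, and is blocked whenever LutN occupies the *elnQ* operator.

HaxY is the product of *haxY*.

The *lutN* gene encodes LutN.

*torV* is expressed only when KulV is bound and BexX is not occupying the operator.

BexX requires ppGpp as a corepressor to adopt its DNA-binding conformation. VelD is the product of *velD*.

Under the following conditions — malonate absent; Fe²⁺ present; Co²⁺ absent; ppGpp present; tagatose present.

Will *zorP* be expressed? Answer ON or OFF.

OFF

ppGpp is present, so BexX is active.
Malonate is absent, so KulV is inactive.
With repressor BexX bound, *torV* is not transcribed.
So TorV is not produced.
Fe²⁺ is present, so GorY is inactive.
Required activator GorY is absent, so *haxY* is not transcribed.
So HaxY is not produced.
Required activator TorV is absent, so *lutN* is not transcribed.
So LutN is not produced.
Co²⁺ is absent, so JalP is inactive.
Required activator JalP is absent, so *elnQ* is not transcribed.
So ElnQ is not produced.
Tagatose is present, so DulB is inactive.
Required activator ElnQ is absent, so *velD* is not transcribed.
So VelD is not produced.
Required activator VelD is absent, so *zorP* is not transcribed.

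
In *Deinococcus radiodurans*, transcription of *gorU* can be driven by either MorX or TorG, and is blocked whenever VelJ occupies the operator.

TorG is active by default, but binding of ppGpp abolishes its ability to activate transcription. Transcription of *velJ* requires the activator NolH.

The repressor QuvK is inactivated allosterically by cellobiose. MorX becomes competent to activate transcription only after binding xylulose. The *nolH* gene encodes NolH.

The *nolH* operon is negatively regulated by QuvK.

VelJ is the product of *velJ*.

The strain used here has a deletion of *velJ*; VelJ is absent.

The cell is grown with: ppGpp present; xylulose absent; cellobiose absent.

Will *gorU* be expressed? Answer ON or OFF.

Xylulose is absent, so MorX is inactive.
VelJ is non-functional in this strain, so it has no effect.
ppGpp is present, so TorG is inactive.
No activator is available at the *gorU* promoter, so *gorU* is not transcribed.

OFF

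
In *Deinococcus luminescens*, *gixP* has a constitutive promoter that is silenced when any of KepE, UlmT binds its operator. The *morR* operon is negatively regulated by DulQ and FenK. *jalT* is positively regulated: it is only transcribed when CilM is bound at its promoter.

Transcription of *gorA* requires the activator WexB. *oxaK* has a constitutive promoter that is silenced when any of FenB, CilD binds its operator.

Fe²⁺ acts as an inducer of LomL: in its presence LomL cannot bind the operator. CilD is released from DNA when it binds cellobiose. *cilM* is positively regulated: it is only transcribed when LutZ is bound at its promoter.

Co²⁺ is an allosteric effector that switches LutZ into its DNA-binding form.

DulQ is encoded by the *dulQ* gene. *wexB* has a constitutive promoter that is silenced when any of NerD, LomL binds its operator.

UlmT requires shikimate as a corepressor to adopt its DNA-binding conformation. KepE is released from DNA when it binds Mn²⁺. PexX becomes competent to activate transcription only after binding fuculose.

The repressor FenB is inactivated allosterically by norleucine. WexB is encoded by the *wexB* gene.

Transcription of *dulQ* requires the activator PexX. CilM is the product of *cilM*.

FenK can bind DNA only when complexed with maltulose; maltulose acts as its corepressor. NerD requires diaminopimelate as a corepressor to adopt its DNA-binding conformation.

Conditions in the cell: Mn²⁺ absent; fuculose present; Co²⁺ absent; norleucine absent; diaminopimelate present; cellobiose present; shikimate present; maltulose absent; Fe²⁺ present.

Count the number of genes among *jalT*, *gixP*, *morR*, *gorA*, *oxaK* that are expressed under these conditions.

0

Co²⁺ is absent, so LutZ is inactive.
Required activator LutZ is absent, so *cilM* is not transcribed.
So CilM is not produced.
Required activator CilM is absent, so *jalT* is not transcribed.
→ *jalT* is OFF.
Mn²⁺ is absent, so KepE is active.
Shikimate is present, so UlmT is active.
With repressor KepE bound, *gixP* is not transcribed.
→ *gixP* is OFF.
Fuculose is present, so PexX is active.
No repressor is bound and PexX is active, so *dulQ* is transcribed.
So DulQ is produced and active.
Maltulose is absent, so FenK is inactive.
With repressor DulQ bound, *morR* is not transcribed.
→ *morR* is OFF.
Diaminopimelate is present, so NerD is active.
Fe²⁺ is present, so LomL is inactive.
With repressor NerD bound, *wexB* is not transcribed.
So WexB is not produced.
Required activator WexB is absent, so *gorA* is not transcribed.
→ *gorA* is OFF.
Norleucine is absent, so FenB is active.
Cellobiose is present, so CilD is inactive.
With repressor FenB bound, *oxaK* is not transcribed.
→ *oxaK* is OFF.
0 of the 5 genes are transcribed.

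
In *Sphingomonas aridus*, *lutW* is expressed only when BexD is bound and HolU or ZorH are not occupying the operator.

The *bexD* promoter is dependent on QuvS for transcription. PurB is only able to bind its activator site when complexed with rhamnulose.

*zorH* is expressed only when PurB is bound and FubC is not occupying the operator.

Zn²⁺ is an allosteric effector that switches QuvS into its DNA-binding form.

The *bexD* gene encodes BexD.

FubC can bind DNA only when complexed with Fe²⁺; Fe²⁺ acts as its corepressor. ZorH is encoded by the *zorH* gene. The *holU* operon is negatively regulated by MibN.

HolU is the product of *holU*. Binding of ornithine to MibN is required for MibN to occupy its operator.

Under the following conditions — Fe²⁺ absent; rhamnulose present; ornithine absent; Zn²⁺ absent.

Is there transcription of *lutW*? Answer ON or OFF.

OFF

Ornithine is absent, so MibN is inactive.
With no repressor bound, *holU* is transcribed.
So HolU is produced and active.
Zn²⁺ is absent, so QuvS is inactive.
Required activator QuvS is absent, so *bexD* is not transcribed.
So BexD is not produced.
Rhamnulose is present, so PurB is active.
Fe²⁺ is absent, so FubC is inactive.
No repressor is bound and PurB is active, so *zorH* is transcribed.
So ZorH is produced and active.
With repressor HolU bound, *lutW* is not transcribed.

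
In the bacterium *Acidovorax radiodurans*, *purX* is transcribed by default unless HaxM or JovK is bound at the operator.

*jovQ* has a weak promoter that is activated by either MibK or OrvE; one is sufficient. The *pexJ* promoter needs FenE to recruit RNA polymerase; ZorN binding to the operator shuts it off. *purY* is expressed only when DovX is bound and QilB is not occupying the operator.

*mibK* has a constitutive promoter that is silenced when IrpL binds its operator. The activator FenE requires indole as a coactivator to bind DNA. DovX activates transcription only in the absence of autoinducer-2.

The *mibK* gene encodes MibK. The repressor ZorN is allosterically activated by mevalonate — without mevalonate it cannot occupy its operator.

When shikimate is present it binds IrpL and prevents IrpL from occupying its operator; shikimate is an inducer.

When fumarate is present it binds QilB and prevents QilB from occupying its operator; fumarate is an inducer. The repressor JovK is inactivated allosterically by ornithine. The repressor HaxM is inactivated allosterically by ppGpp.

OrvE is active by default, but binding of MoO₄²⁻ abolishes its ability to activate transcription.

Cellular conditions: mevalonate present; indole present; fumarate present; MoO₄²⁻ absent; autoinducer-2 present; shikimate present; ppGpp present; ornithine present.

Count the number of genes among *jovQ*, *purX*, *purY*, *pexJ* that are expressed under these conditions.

2

Shikimate is present, so IrpL is inactive.
With no repressor bound, *mibK* is transcribed.
So MibK is produced and active.
MoO₄²⁻ is absent, so OrvE is active.
Activator MibK is present, so *jovQ* is transcribed.
→ *jovQ* is ON.
ppGpp is present, so HaxM is inactive.
Ornithine is present, so JovK is inactive.
With no repressor bound, *purX* is transcribed.
→ *purX* is ON.
Autoinducer-2 is present, so DovX is inactive.
Fumarate is present, so QilB is inactive.
Required activator DovX is absent, so *purY* is not transcribed.
→ *purY* is OFF.
Mevalonate is present, so ZorN is active.
Indole is present, so FenE is active.
With repressor ZorN bound, *pexJ* is not transcribed.
→ *pexJ* is OFF.
2 of the 4 genes are transcribed.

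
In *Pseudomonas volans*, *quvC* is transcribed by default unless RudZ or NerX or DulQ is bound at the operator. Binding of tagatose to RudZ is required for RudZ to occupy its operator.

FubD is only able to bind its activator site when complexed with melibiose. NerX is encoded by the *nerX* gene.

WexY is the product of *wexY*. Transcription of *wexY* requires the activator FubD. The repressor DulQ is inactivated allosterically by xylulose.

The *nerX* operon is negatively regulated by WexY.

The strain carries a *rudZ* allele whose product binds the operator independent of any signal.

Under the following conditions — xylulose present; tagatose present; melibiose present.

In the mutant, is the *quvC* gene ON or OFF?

OFF

RudZ is constitutively active in this strain.
Melibiose is present, so FubD is active.
No repressor is bound and FubD is active, so *wexY* is transcribed.
So WexY is produced and active.
With repressor WexY bound, *nerX* is not transcribed.
So NerX is not produced.
Xylulose is present, so DulQ is inactive.
With repressor RudZ bound, *quvC* is not transcribed.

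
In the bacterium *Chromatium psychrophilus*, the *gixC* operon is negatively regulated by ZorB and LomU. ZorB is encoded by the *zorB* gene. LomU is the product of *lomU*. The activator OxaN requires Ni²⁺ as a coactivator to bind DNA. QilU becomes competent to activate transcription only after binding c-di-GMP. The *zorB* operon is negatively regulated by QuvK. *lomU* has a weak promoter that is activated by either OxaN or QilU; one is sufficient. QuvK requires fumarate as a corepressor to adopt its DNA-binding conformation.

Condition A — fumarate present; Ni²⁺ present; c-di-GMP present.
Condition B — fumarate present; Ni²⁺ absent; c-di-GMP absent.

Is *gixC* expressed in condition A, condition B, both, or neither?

Condition A:
Fumarate is present, so QuvK is active.
With repressor QuvK bound, *zorB* is not transcribed.
So ZorB is not produced.
Ni²⁺ is present, so OxaN is active.
c-di-GMP is present, so QilU is active.
Activator OxaN is present, so *lomU* is transcribed.
So LomU is produced and active.
With repressor LomU bound, *gixC* is not transcribed.
→ *gixC* is OFF in A.
Condition B:
Fumarate is present, so QuvK is active.
With repressor QuvK bound, *zorB* is not transcribed.
So ZorB is not produced.
Ni²⁺ is absent, so OxaN is inactive.
c-di-GMP is absent, so QilU is inactive.
No activator is available at the *lomU* promoter, so *lomU* is not transcribed.
So LomU is not produced.
With no repressor bound, *gixC* is transcribed.
→ *gixC* is ON in B.

B only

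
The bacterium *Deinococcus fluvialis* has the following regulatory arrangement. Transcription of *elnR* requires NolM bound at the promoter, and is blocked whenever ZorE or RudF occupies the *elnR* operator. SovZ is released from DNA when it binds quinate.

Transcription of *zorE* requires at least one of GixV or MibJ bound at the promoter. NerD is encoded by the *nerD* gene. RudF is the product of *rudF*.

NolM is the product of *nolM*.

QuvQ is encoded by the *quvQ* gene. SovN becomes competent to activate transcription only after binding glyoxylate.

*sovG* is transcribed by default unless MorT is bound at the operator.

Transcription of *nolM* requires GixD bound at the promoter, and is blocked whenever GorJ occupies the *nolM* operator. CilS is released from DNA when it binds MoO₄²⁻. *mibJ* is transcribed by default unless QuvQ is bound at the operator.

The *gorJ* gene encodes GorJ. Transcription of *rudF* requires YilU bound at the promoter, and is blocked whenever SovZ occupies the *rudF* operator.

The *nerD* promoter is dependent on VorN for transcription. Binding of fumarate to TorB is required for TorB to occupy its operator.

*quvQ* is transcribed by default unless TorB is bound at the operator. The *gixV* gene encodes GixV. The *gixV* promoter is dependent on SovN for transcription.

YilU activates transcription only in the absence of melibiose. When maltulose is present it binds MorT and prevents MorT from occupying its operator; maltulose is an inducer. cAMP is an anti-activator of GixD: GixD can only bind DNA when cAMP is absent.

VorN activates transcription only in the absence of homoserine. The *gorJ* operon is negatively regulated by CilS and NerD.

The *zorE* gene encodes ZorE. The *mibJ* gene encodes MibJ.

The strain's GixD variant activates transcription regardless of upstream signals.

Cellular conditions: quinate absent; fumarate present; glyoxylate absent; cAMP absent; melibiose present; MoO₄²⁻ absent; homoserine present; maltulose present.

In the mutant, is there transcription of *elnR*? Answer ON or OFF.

MoO₄²⁻ is absent, so CilS is active.
Homoserine is present, so VorN is inactive.
Required activator VorN is absent, so *nerD* is not transcribed.
So NerD is not produced.
With repressor CilS bound, *gorJ* is not transcribed.
So GorJ is not produced.
GixD is constitutively active in this strain.
No repressor is bound and GixD is active, so *nolM* is transcribed.
So NolM is produced and active.
Glyoxylate is absent, so SovN is inactive.
Required activator SovN is absent, so *gixV* is not transcribed.
So GixV is not produced.
Fumarate is present, so TorB is active.
With repressor TorB bound, *quvQ* is not transcribed.
So QuvQ is not produced.
With no repressor bound, *mibJ* is transcribed.
So MibJ is produced and active.
Activator MibJ is present, so *zorE* is transcribed.
So ZorE is produced and active.
Quinate is absent, so SovZ is active.
Melibiose is present, so YilU is inactive.
With repressor SovZ bound, *rudF* is not transcribed.
So RudF is not produced.
With repressor ZorE bound, *elnR* is not transcribed.

OFF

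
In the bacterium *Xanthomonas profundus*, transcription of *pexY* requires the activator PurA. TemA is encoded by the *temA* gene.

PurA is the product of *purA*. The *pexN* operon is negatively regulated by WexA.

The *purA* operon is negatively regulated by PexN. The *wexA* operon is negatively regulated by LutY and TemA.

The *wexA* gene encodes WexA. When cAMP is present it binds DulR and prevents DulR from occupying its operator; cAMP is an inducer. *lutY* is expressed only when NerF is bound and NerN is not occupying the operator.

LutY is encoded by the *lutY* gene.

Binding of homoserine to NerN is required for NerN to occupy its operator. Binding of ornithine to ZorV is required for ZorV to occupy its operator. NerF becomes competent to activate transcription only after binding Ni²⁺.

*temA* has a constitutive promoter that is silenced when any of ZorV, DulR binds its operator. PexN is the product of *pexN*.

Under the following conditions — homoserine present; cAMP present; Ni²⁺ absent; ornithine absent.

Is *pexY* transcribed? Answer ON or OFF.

OFF

Ni²⁺ is absent, so NerF is inactive.
Homoserine is present, so NerN is active.
With repressor NerN bound, *lutY* is not transcribed.
So LutY is not produced.
Ornithine is absent, so ZorV is inactive.
cAMP is present, so DulR is inactive.
With no repressor bound, *temA* is transcribed.
So TemA is produced and active.
With repressor TemA bound, *wexA* is not transcribed.
So WexA is not produced.
With no repressor bound, *pexN* is transcribed.
So PexN is produced and active.
With repressor PexN bound, *purA* is not transcribed.
So PurA is not produced.
Required activator PurA is absent, so *pexY* is not transcribed.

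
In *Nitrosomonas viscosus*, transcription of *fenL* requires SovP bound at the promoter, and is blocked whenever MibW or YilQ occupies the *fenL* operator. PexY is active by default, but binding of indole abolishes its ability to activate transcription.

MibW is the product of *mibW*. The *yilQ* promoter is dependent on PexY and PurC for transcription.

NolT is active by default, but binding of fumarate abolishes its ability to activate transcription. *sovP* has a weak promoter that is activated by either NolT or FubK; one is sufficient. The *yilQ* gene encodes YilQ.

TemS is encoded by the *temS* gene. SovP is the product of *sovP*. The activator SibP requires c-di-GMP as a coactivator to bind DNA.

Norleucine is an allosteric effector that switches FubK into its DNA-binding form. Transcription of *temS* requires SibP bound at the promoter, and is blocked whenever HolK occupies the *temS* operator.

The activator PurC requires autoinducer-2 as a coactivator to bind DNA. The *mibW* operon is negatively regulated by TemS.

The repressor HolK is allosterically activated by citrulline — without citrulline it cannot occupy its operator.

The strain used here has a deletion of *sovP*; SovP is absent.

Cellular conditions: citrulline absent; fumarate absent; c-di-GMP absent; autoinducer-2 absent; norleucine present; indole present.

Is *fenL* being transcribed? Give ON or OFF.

OFF

SovP is non-functional in this strain, so it has no effect.
Citrulline is absent, so HolK is inactive.
c-di-GMP is absent, so SibP is inactive.
Required activator SibP is absent, so *temS* is not transcribed.
So TemS is not produced.
With no repressor bound, *mibW* is transcribed.
So MibW is produced and active.
Indole is present, so PexY is inactive.
Autoinducer-2 is absent, so PurC is inactive.
Required activator PexY is absent, so *yilQ* is not transcribed.
So YilQ is not produced.
With repressor MibW bound, *fenL* is not transcribed.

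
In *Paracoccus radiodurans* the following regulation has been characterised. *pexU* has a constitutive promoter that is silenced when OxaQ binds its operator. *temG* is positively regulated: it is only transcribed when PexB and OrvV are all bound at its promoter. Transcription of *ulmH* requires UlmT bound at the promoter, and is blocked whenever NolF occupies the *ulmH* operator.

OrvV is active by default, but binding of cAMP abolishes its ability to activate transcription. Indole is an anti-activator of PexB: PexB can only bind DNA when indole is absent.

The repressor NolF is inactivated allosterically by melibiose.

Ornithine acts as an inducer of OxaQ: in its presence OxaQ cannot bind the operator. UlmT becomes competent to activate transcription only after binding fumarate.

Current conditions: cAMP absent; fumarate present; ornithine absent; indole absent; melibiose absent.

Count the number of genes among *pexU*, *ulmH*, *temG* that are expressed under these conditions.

Ornithine is absent, so OxaQ is active.
With repressor OxaQ bound, *pexU* is not transcribed.
→ *pexU* is OFF.
Fumarate is present, so UlmT is active.
Melibiose is absent, so NolF is active.
With repressor NolF bound, *ulmH* is not transcribed.
→ *ulmH* is OFF.
Indole is absent, so PexB is active.
cAMP is absent, so OrvV is active.
No repressor is bound and PexB and OrvV are active, so *temG* is transcribed.
→ *temG* is ON.
1 of the 3 genes is transcribed.

1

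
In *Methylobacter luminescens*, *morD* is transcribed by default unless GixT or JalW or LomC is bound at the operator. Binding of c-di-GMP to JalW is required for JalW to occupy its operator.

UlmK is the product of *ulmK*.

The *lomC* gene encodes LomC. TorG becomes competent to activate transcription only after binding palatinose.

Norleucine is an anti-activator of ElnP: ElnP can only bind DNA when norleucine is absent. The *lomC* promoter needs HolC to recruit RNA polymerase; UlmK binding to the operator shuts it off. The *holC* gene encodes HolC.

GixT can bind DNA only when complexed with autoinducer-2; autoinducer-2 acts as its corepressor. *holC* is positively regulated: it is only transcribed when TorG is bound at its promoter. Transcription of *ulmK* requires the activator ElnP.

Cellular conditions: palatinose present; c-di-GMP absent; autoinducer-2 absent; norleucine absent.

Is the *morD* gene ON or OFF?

Autoinducer-2 is absent, so GixT is inactive.
c-di-GMP is absent, so JalW is inactive.
Norleucine is absent, so ElnP is active.
No repressor is bound and ElnP is active, so *ulmK* is transcribed.
So UlmK is produced and active.
Palatinose is present, so TorG is active.
No repressor is bound and TorG is active, so *holC* is transcribed.
So HolC is produced and active.
With repressor UlmK bound, *lomC* is not transcribed.
So LomC is not produced.
With no repressor bound, *morD* is transcribed.

ON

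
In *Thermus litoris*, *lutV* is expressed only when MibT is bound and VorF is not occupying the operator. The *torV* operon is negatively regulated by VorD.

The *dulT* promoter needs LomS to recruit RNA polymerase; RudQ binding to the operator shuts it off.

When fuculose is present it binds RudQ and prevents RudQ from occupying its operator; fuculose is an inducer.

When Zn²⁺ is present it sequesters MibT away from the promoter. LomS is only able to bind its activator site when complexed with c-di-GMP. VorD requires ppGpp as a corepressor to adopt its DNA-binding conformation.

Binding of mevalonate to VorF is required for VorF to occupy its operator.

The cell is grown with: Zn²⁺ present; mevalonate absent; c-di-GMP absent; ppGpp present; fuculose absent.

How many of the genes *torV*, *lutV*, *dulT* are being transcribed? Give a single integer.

0

ppGpp is present, so VorD is active.
With repressor VorD bound, *torV* is not transcribed.
→ *torV* is OFF.
Mevalonate is absent, so VorF is inactive.
Zn²⁺ is present, so MibT is inactive.
Required activator MibT is absent, so *lutV* is not transcribed.
→ *lutV* is OFF.
Fuculose is absent, so RudQ is active.
c-di-GMP is absent, so LomS is inactive.
With repressor RudQ bound, *dulT* is not transcribed.
→ *dulT* is OFF.
0 of the 3 genes are transcribed.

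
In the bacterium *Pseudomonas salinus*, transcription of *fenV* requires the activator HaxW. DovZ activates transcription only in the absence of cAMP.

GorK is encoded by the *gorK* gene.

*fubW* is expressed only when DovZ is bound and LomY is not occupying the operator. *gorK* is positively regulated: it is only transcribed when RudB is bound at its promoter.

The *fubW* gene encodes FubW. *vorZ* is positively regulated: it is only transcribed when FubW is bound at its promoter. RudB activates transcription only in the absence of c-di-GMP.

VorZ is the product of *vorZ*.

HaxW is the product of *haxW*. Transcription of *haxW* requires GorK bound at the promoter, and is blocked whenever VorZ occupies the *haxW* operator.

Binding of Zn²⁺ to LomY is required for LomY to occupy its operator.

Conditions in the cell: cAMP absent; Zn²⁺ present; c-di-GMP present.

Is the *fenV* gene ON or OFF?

cAMP is absent, so DovZ is active.
Zn²⁺ is present, so LomY is active.
With repressor LomY bound, *fubW* is not transcribed.
So FubW is not produced.
Required activator FubW is absent, so *vorZ* is not transcribed.
So VorZ is not produced.
c-di-GMP is present, so RudB is inactive.
Required activator RudB is absent, so *gorK* is not transcribed.
So GorK is not produced.
Required activator GorK is absent, so *haxW* is not transcribed.
So HaxW is not produced.
Required activator HaxW is absent, so *fenV* is not transcribed.

OFF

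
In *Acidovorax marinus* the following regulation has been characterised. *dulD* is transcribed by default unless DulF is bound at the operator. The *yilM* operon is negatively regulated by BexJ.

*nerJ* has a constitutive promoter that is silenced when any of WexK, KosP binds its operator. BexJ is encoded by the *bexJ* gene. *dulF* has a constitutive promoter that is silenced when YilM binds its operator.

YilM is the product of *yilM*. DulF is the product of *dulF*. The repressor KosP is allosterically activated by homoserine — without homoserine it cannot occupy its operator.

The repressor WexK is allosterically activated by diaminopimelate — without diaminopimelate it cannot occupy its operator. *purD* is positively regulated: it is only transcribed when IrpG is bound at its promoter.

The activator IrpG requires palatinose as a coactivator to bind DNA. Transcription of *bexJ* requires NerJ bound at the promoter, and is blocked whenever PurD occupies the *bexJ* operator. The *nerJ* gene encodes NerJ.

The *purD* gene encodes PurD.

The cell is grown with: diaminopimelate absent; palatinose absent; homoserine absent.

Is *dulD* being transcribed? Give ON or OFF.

Diaminopimelate is absent, so WexK is inactive.
Homoserine is absent, so KosP is inactive.
With no repressor bound, *nerJ* is transcribed.
So NerJ is produced and active.
Palatinose is absent, so IrpG is inactive.
Required activator IrpG is absent, so *purD* is not transcribed.
So PurD is not produced.
No repressor is bound and NerJ is active, so *bexJ* is transcribed.
So BexJ is produced and active.
With repressor BexJ bound, *yilM* is not transcribed.
So YilM is not produced.
With no repressor bound, *dulF* is transcribed.
So DulF is produced and active.
With repressor DulF bound, *dulD* is not transcribed.

OFF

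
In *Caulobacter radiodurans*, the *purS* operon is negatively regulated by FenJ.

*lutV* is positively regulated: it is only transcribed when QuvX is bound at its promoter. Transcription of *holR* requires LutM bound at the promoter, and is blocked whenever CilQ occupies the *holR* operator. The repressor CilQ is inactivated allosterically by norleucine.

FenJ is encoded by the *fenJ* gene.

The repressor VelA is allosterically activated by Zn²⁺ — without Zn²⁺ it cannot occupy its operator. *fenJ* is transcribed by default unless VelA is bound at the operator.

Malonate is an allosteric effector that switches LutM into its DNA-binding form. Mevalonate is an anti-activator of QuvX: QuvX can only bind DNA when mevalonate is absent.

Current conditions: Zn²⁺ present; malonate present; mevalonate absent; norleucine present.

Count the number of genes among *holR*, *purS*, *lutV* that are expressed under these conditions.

Malonate is present, so LutM is active.
Norleucine is present, so CilQ is inactive.
No repressor is bound and LutM is active, so *holR* is transcribed.
→ *holR* is ON.
Zn²⁺ is present, so VelA is active.
With repressor VelA bound, *fenJ* is not transcribed.
So FenJ is not produced.
With no repressor bound, *purS* is transcribed.
→ *purS* is ON.
Mevalonate is absent, so QuvX is active.
No repressor is bound and QuvX is active, so *lutV* is transcribed.
→ *lutV* is ON.
3 of the 3 genes are transcribed.

3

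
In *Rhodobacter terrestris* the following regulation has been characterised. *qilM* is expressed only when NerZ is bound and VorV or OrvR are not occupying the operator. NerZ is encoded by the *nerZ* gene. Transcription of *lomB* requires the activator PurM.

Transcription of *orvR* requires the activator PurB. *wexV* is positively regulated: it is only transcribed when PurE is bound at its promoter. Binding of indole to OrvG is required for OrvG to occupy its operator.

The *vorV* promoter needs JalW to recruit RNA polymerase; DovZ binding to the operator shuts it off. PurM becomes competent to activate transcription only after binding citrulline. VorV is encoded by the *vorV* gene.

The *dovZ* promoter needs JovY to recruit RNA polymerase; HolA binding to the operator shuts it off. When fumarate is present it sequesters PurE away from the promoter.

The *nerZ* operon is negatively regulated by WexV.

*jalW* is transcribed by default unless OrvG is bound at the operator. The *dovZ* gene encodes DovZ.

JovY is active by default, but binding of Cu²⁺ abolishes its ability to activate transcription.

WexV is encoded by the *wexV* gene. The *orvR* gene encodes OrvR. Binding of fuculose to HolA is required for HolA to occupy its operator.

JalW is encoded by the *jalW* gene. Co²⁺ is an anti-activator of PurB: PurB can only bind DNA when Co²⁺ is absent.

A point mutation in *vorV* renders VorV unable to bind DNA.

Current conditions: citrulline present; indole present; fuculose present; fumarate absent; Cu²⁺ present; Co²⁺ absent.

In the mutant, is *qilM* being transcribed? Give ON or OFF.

VorV is non-functional in this strain, so it has no effect.
Co²⁺ is absent, so PurB is active.
No repressor is bound and PurB is active, so *orvR* is transcribed.
So OrvR is produced and active.
Fumarate is absent, so PurE is active.
No repressor is bound and PurE is active, so *wexV* is transcribed.
So WexV is produced and active.
With repressor WexV bound, *nerZ* is not transcribed.
So NerZ is not produced.
With repressor OrvR bound, *qilM* is not transcribed.

OFF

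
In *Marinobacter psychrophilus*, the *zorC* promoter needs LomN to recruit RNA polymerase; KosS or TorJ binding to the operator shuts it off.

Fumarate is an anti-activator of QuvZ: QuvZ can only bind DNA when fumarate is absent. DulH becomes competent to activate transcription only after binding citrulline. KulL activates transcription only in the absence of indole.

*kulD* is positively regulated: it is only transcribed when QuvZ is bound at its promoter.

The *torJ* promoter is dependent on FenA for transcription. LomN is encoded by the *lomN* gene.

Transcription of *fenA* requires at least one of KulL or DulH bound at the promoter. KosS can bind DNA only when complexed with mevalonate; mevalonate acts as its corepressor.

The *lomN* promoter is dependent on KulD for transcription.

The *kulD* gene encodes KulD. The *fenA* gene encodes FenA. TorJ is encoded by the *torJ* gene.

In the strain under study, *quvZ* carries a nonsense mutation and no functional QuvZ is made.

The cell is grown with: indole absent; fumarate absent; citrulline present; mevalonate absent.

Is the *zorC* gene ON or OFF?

Mevalonate is absent, so KosS is inactive.
QuvZ is non-functional in this strain, so it has no effect.
Required activator QuvZ is absent, so *kulD* is not transcribed.
So KulD is not produced.
Required activator KulD is absent, so *lomN* is not transcribed.
So LomN is not produced.
Indole is absent, so KulL is active.
Citrulline is present, so DulH is active.
Activator KulL is present, so *fenA* is transcribed.
So FenA is produced and active.
No repressor is bound and FenA is active, so *torJ* is transcribed.
So TorJ is produced and active.
With repressor TorJ bound, *zorC* is not transcribed.

OFF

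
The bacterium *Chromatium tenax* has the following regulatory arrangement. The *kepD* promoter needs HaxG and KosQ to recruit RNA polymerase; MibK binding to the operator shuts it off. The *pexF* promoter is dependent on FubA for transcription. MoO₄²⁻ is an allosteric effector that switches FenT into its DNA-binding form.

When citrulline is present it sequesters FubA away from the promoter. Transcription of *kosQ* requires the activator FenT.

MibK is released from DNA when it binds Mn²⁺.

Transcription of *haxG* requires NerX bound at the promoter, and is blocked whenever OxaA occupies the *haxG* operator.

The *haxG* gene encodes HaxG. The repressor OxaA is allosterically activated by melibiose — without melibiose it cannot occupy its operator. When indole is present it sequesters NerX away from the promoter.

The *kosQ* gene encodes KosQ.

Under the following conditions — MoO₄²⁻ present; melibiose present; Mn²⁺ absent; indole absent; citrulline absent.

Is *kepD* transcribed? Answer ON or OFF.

OFF

Melibiose is present, so OxaA is active.
Indole is absent, so NerX is active.
With repressor OxaA bound, *haxG* is not transcribed.
So HaxG is not produced.
Mn²⁺ is absent, so MibK is active.
MoO₄²⁻ is present, so FenT is active.
No repressor is bound and FenT is active, so *kosQ* is transcribed.
So KosQ is produced and active.
With repressor MibK bound, *kepD* is not transcribed.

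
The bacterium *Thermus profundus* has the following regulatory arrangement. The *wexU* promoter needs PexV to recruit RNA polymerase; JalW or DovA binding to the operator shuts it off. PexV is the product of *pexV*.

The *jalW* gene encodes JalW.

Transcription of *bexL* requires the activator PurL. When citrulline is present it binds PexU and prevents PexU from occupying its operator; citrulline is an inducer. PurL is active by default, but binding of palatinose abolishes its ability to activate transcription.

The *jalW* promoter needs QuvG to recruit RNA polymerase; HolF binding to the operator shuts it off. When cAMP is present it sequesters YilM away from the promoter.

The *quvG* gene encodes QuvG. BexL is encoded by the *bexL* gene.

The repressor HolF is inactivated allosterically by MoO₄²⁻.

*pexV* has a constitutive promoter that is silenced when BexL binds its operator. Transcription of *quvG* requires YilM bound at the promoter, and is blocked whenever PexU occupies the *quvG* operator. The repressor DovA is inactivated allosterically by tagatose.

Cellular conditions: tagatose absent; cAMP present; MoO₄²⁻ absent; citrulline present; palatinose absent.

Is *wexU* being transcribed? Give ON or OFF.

MoO₄²⁻ is absent, so HolF is active.
cAMP is present, so YilM is inactive.
Citrulline is present, so PexU is inactive.
Required activator YilM is absent, so *quvG* is not transcribed.
So QuvG is not produced.
With repressor HolF bound, *jalW* is not transcribed.
So JalW is not produced.
Palatinose is absent, so PurL is active.
No repressor is bound and PurL is active, so *bexL* is transcribed.
So BexL is produced and active.
With repressor BexL bound, *pexV* is not transcribed.
So PexV is not produced.
Tagatose is absent, so DovA is active.
With repressor DovA bound, *wexU* is not transcribed.

OFF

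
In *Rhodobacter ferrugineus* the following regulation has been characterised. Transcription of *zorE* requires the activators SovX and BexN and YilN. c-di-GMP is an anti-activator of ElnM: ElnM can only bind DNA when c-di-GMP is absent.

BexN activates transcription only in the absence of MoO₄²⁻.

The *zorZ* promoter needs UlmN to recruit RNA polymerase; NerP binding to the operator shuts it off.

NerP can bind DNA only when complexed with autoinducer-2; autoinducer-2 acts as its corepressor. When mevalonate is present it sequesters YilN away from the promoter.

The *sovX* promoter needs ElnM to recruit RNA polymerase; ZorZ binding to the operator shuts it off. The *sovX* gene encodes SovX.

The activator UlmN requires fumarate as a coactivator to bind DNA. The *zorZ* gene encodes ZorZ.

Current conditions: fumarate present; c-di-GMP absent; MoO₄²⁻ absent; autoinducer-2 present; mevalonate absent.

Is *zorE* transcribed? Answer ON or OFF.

ON

Autoinducer-2 is present, so NerP is active.
Fumarate is present, so UlmN is active.
With repressor NerP bound, *zorZ* is not transcribed.
So ZorZ is not produced.
c-di-GMP is absent, so ElnM is active.
No repressor is bound and ElnM is active, so *sovX* is transcribed.
So SovX is produced and active.
MoO₄²⁻ is absent, so BexN is active.
Mevalonate is absent, so YilN is active.
No repressor is bound and SovX and BexN and YilN are active, so *zorE* is transcribed.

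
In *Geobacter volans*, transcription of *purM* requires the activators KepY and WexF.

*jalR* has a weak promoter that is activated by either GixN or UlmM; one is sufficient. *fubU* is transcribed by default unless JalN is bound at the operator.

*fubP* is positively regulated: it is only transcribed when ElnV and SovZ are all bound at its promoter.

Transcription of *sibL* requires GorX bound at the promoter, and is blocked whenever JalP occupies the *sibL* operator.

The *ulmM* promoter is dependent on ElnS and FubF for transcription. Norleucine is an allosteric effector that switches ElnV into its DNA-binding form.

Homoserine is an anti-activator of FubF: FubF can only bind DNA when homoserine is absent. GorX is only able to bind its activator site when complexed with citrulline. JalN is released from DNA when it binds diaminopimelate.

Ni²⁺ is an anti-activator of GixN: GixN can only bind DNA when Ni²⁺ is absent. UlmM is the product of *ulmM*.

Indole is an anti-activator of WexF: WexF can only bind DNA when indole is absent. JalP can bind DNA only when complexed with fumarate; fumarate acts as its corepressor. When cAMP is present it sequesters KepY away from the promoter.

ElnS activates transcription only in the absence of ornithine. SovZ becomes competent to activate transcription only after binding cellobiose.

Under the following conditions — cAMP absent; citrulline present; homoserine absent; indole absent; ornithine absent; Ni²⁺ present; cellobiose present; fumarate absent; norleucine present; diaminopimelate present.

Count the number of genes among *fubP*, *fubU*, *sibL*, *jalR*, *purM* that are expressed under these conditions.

Norleucine is present, so ElnV is active.
Cellobiose is present, so SovZ is active.
No repressor is bound and ElnV and SovZ are active, so *fubP* is transcribed.
→ *fubP* is ON.
Diaminopimelate is present, so JalN is inactive.
With no repressor bound, *fubU* is transcribed.
→ *fubU* is ON.
Fumarate is absent, so JalP is inactive.
Citrulline is present, so GorX is active.
No repressor is bound and GorX is active, so *sibL* is transcribed.
→ *sibL* is ON.
Ni²⁺ is present, so GixN is inactive.
Ornithine is absent, so ElnS is active.
Homoserine is absent, so FubF is active.
No repressor is bound and ElnS and FubF are active, so *ulmM* is transcribed.
So UlmM is produced and active.
Activator UlmM is present, so *jalR* is transcribed.
→ *jalR* is ON.
cAMP is absent, so KepY is active.
Indole is absent, so WexF is active.
No repressor is bound and KepY and WexF are active, so *purM* is transcribed.
→ *purM* is ON.
5 of the 5 genes are transcribed.

5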